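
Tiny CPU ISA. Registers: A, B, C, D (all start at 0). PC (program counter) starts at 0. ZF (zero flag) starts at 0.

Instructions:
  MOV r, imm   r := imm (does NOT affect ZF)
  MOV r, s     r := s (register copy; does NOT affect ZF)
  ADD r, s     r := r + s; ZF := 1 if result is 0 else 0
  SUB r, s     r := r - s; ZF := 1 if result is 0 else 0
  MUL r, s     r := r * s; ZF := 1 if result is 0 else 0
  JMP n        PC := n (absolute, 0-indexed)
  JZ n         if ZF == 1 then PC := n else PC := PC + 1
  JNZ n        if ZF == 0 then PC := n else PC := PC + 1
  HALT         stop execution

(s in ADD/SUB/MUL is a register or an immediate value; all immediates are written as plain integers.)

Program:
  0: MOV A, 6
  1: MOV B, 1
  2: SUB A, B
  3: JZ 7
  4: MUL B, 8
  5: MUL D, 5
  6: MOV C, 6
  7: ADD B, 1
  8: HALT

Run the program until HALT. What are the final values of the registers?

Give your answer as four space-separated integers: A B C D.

Answer: 5 9 6 0

Derivation:
Step 1: PC=0 exec 'MOV A, 6'. After: A=6 B=0 C=0 D=0 ZF=0 PC=1
Step 2: PC=1 exec 'MOV B, 1'. After: A=6 B=1 C=0 D=0 ZF=0 PC=2
Step 3: PC=2 exec 'SUB A, B'. After: A=5 B=1 C=0 D=0 ZF=0 PC=3
Step 4: PC=3 exec 'JZ 7'. After: A=5 B=1 C=0 D=0 ZF=0 PC=4
Step 5: PC=4 exec 'MUL B, 8'. After: A=5 B=8 C=0 D=0 ZF=0 PC=5
Step 6: PC=5 exec 'MUL D, 5'. After: A=5 B=8 C=0 D=0 ZF=1 PC=6
Step 7: PC=6 exec 'MOV C, 6'. After: A=5 B=8 C=6 D=0 ZF=1 PC=7
Step 8: PC=7 exec 'ADD B, 1'. After: A=5 B=9 C=6 D=0 ZF=0 PC=8
Step 9: PC=8 exec 'HALT'. After: A=5 B=9 C=6 D=0 ZF=0 PC=8 HALTED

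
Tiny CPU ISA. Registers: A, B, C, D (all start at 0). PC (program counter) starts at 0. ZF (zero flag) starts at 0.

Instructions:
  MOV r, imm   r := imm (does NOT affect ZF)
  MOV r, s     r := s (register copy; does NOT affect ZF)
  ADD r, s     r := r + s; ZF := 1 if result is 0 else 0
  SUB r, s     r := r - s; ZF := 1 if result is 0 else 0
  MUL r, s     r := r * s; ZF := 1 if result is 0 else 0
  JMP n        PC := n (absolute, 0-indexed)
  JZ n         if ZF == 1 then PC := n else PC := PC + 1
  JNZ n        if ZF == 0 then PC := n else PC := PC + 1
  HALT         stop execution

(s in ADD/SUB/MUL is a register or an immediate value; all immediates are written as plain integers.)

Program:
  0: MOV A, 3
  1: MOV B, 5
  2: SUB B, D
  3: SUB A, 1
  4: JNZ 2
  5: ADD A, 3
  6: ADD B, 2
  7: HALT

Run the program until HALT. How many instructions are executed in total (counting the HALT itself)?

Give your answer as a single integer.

Answer: 14

Derivation:
Step 1: PC=0 exec 'MOV A, 3'. After: A=3 B=0 C=0 D=0 ZF=0 PC=1
Step 2: PC=1 exec 'MOV B, 5'. After: A=3 B=5 C=0 D=0 ZF=0 PC=2
Step 3: PC=2 exec 'SUB B, D'. After: A=3 B=5 C=0 D=0 ZF=0 PC=3
Step 4: PC=3 exec 'SUB A, 1'. After: A=2 B=5 C=0 D=0 ZF=0 PC=4
Step 5: PC=4 exec 'JNZ 2'. After: A=2 B=5 C=0 D=0 ZF=0 PC=2
Step 6: PC=2 exec 'SUB B, D'. After: A=2 B=5 C=0 D=0 ZF=0 PC=3
Step 7: PC=3 exec 'SUB A, 1'. After: A=1 B=5 C=0 D=0 ZF=0 PC=4
Step 8: PC=4 exec 'JNZ 2'. After: A=1 B=5 C=0 D=0 ZF=0 PC=2
Step 9: PC=2 exec 'SUB B, D'. After: A=1 B=5 C=0 D=0 ZF=0 PC=3
Step 10: PC=3 exec 'SUB A, 1'. After: A=0 B=5 C=0 D=0 ZF=1 PC=4
Step 11: PC=4 exec 'JNZ 2'. After: A=0 B=5 C=0 D=0 ZF=1 PC=5
Step 12: PC=5 exec 'ADD A, 3'. After: A=3 B=5 C=0 D=0 ZF=0 PC=6
Step 13: PC=6 exec 'ADD B, 2'. After: A=3 B=7 C=0 D=0 ZF=0 PC=7
Step 14: PC=7 exec 'HALT'. After: A=3 B=7 C=0 D=0 ZF=0 PC=7 HALTED
Total instructions executed: 14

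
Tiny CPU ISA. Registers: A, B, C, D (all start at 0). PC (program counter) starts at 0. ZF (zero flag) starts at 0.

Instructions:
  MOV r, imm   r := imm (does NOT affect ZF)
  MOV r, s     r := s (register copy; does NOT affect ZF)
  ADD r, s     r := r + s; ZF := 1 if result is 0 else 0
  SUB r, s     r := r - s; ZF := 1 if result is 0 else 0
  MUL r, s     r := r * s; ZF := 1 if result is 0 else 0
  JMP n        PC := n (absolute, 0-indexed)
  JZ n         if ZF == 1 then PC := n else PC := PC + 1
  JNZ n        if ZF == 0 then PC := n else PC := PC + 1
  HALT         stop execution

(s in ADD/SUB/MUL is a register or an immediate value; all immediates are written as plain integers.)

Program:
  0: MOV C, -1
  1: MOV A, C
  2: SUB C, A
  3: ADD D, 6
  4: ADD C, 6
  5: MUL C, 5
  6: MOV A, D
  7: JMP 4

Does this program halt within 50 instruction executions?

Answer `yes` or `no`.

Step 1: PC=0 exec 'MOV C, -1'. After: A=0 B=0 C=-1 D=0 ZF=0 PC=1
Step 2: PC=1 exec 'MOV A, C'. After: A=-1 B=0 C=-1 D=0 ZF=0 PC=2
Step 3: PC=2 exec 'SUB C, A'. After: A=-1 B=0 C=0 D=0 ZF=1 PC=3
Step 4: PC=3 exec 'ADD D, 6'. After: A=-1 B=0 C=0 D=6 ZF=0 PC=4
Step 5: PC=4 exec 'ADD C, 6'. After: A=-1 B=0 C=6 D=6 ZF=0 PC=5
Step 6: PC=5 exec 'MUL C, 5'. After: A=-1 B=0 C=30 D=6 ZF=0 PC=6
Step 7: PC=6 exec 'MOV A, D'. After: A=6 B=0 C=30 D=6 ZF=0 PC=7
Step 8: PC=7 exec 'JMP 4'. After: A=6 B=0 C=30 D=6 ZF=0 PC=4
Step 9: PC=4 exec 'ADD C, 6'. After: A=6 B=0 C=36 D=6 ZF=0 PC=5
Step 10: PC=5 exec 'MUL C, 5'. After: A=6 B=0 C=180 D=6 ZF=0 PC=6
Step 11: PC=6 exec 'MOV A, D'. After: A=6 B=0 C=180 D=6 ZF=0 PC=7
Step 12: PC=7 exec 'JMP 4'. After: A=6 B=0 C=180 D=6 ZF=0 PC=4
Step 13: PC=4 exec 'ADD C, 6'. After: A=6 B=0 C=186 D=6 ZF=0 PC=5
Step 14: PC=5 exec 'MUL C, 5'. After: A=6 B=0 C=930 D=6 ZF=0 PC=6
Step 15: PC=6 exec 'MOV A, D'. After: A=6 B=0 C=930 D=6 ZF=0 PC=7
After 50 steps: not halted. PC revisits the same instructions with no path to HALT; will never halt.

Answer: no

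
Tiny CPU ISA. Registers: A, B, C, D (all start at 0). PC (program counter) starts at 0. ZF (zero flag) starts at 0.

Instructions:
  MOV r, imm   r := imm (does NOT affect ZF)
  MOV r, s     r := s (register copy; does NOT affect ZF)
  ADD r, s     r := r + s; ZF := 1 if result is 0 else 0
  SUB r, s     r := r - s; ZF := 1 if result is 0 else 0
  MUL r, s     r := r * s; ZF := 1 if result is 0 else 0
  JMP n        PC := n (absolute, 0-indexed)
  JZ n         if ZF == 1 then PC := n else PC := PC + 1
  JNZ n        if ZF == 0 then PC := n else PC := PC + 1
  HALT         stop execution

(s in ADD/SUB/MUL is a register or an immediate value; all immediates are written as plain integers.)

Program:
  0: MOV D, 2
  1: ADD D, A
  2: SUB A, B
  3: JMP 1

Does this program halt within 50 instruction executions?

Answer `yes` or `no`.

Answer: no

Derivation:
Step 1: PC=0 exec 'MOV D, 2'. After: A=0 B=0 C=0 D=2 ZF=0 PC=1
Step 2: PC=1 exec 'ADD D, A'. After: A=0 B=0 C=0 D=2 ZF=0 PC=2
Step 3: PC=2 exec 'SUB A, B'. After: A=0 B=0 C=0 D=2 ZF=1 PC=3
Step 4: PC=3 exec 'JMP 1'. After: A=0 B=0 C=0 D=2 ZF=1 PC=1
Step 5: PC=1 exec 'ADD D, A'. After: A=0 B=0 C=0 D=2 ZF=0 PC=2
State after step 5 equals state after step 2: the program is in a cycle of length 3 and will never halt.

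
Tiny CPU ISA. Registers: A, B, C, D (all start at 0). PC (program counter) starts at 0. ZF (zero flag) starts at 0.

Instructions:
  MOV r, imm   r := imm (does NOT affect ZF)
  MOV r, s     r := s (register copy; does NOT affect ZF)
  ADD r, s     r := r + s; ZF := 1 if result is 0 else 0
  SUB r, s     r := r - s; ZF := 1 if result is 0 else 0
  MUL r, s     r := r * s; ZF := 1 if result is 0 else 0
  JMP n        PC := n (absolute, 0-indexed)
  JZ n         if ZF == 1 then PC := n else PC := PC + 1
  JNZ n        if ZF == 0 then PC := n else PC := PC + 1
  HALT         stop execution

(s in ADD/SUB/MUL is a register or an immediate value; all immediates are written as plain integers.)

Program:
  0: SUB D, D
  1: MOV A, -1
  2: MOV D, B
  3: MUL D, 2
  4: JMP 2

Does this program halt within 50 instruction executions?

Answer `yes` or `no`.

Step 1: PC=0 exec 'SUB D, D'. After: A=0 B=0 C=0 D=0 ZF=1 PC=1
Step 2: PC=1 exec 'MOV A, -1'. After: A=-1 B=0 C=0 D=0 ZF=1 PC=2
Step 3: PC=2 exec 'MOV D, B'. After: A=-1 B=0 C=0 D=0 ZF=1 PC=3
Step 4: PC=3 exec 'MUL D, 2'. After: A=-1 B=0 C=0 D=0 ZF=1 PC=4
Step 5: PC=4 exec 'JMP 2'. After: A=-1 B=0 C=0 D=0 ZF=1 PC=2
State after step 5 equals state after step 2: the program is in a cycle of length 3 and will never halt.

Answer: no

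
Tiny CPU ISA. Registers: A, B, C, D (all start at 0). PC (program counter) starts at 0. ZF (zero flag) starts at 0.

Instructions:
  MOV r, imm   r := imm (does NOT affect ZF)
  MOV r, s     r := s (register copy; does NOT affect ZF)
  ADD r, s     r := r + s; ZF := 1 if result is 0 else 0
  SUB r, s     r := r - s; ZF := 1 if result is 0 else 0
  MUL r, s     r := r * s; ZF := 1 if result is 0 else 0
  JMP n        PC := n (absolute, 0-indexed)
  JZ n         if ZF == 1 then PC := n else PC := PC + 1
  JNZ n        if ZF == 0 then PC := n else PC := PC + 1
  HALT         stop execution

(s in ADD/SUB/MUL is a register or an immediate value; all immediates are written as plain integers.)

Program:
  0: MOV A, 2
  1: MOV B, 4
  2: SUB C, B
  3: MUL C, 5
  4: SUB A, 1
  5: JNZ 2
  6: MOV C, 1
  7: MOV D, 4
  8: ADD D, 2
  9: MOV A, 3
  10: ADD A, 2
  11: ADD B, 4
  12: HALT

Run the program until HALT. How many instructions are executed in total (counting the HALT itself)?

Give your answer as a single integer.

Answer: 17

Derivation:
Step 1: PC=0 exec 'MOV A, 2'. After: A=2 B=0 C=0 D=0 ZF=0 PC=1
Step 2: PC=1 exec 'MOV B, 4'. After: A=2 B=4 C=0 D=0 ZF=0 PC=2
Step 3: PC=2 exec 'SUB C, B'. After: A=2 B=4 C=-4 D=0 ZF=0 PC=3
Step 4: PC=3 exec 'MUL C, 5'. After: A=2 B=4 C=-20 D=0 ZF=0 PC=4
Step 5: PC=4 exec 'SUB A, 1'. After: A=1 B=4 C=-20 D=0 ZF=0 PC=5
Step 6: PC=5 exec 'JNZ 2'. After: A=1 B=4 C=-20 D=0 ZF=0 PC=2
Step 7: PC=2 exec 'SUB C, B'. After: A=1 B=4 C=-24 D=0 ZF=0 PC=3
Step 8: PC=3 exec 'MUL C, 5'. After: A=1 B=4 C=-120 D=0 ZF=0 PC=4
Step 9: PC=4 exec 'SUB A, 1'. After: A=0 B=4 C=-120 D=0 ZF=1 PC=5
Step 10: PC=5 exec 'JNZ 2'. After: A=0 B=4 C=-120 D=0 ZF=1 PC=6
Step 11: PC=6 exec 'MOV C, 1'. After: A=0 B=4 C=1 D=0 ZF=1 PC=7
Step 12: PC=7 exec 'MOV D, 4'. After: A=0 B=4 C=1 D=4 ZF=1 PC=8
Step 13: PC=8 exec 'ADD D, 2'. After: A=0 B=4 C=1 D=6 ZF=0 PC=9
Step 14: PC=9 exec 'MOV A, 3'. After: A=3 B=4 C=1 D=6 ZF=0 PC=10
Step 15: PC=10 exec 'ADD A, 2'. After: A=5 B=4 C=1 D=6 ZF=0 PC=11
Step 16: PC=11 exec 'ADD B, 4'. After: A=5 B=8 C=1 D=6 ZF=0 PC=12
Step 17: PC=12 exec 'HALT'. After: A=5 B=8 C=1 D=6 ZF=0 PC=12 HALTED
Total instructions executed: 17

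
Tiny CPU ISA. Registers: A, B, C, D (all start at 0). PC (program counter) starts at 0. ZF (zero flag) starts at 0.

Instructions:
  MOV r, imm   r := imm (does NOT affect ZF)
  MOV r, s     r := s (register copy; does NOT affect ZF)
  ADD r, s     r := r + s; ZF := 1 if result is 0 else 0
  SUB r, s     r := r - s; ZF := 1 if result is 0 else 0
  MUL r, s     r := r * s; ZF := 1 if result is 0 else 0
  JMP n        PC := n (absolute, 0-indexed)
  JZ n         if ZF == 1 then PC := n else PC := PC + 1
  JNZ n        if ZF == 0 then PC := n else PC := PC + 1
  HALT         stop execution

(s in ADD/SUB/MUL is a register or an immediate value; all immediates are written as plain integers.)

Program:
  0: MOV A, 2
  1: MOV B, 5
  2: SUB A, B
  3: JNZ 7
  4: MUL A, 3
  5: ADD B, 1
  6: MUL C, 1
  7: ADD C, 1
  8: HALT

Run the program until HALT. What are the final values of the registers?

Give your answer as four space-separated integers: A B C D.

Answer: -3 5 1 0

Derivation:
Step 1: PC=0 exec 'MOV A, 2'. After: A=2 B=0 C=0 D=0 ZF=0 PC=1
Step 2: PC=1 exec 'MOV B, 5'. After: A=2 B=5 C=0 D=0 ZF=0 PC=2
Step 3: PC=2 exec 'SUB A, B'. After: A=-3 B=5 C=0 D=0 ZF=0 PC=3
Step 4: PC=3 exec 'JNZ 7'. After: A=-3 B=5 C=0 D=0 ZF=0 PC=7
Step 5: PC=7 exec 'ADD C, 1'. After: A=-3 B=5 C=1 D=0 ZF=0 PC=8
Step 6: PC=8 exec 'HALT'. After: A=-3 B=5 C=1 D=0 ZF=0 PC=8 HALTED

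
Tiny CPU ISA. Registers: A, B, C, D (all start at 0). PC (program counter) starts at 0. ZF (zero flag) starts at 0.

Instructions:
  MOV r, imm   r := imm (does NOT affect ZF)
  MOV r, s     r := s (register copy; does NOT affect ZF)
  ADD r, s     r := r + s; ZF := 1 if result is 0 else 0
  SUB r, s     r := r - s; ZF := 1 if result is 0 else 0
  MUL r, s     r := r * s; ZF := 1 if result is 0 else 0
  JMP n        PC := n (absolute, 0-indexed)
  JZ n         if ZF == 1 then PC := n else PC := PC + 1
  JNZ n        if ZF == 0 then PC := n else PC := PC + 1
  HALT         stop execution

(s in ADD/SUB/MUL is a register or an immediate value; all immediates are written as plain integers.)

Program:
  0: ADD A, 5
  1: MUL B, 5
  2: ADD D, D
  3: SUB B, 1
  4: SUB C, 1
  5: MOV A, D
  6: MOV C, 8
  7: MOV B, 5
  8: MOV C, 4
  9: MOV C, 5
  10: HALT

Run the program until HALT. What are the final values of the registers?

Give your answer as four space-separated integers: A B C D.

Answer: 0 5 5 0

Derivation:
Step 1: PC=0 exec 'ADD A, 5'. After: A=5 B=0 C=0 D=0 ZF=0 PC=1
Step 2: PC=1 exec 'MUL B, 5'. After: A=5 B=0 C=0 D=0 ZF=1 PC=2
Step 3: PC=2 exec 'ADD D, D'. After: A=5 B=0 C=0 D=0 ZF=1 PC=3
Step 4: PC=3 exec 'SUB B, 1'. After: A=5 B=-1 C=0 D=0 ZF=0 PC=4
Step 5: PC=4 exec 'SUB C, 1'. After: A=5 B=-1 C=-1 D=0 ZF=0 PC=5
Step 6: PC=5 exec 'MOV A, D'. After: A=0 B=-1 C=-1 D=0 ZF=0 PC=6
Step 7: PC=6 exec 'MOV C, 8'. After: A=0 B=-1 C=8 D=0 ZF=0 PC=7
Step 8: PC=7 exec 'MOV B, 5'. After: A=0 B=5 C=8 D=0 ZF=0 PC=8
Step 9: PC=8 exec 'MOV C, 4'. After: A=0 B=5 C=4 D=0 ZF=0 PC=9
Step 10: PC=9 exec 'MOV C, 5'. After: A=0 B=5 C=5 D=0 ZF=0 PC=10
Step 11: PC=10 exec 'HALT'. After: A=0 B=5 C=5 D=0 ZF=0 PC=10 HALTED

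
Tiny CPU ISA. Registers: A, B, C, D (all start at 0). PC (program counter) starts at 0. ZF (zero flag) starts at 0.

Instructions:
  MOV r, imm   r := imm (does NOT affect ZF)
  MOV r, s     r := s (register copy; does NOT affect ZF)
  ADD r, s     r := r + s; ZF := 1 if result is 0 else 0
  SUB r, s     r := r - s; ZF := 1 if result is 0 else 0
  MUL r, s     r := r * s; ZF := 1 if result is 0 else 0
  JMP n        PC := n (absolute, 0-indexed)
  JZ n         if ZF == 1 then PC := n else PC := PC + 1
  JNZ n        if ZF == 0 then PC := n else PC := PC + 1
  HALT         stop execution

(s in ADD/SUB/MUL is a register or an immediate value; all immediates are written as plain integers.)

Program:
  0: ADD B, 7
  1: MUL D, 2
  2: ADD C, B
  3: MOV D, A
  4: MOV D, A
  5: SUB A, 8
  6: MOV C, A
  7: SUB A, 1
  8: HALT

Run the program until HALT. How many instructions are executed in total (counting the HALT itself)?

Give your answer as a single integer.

Step 1: PC=0 exec 'ADD B, 7'. After: A=0 B=7 C=0 D=0 ZF=0 PC=1
Step 2: PC=1 exec 'MUL D, 2'. After: A=0 B=7 C=0 D=0 ZF=1 PC=2
Step 3: PC=2 exec 'ADD C, B'. After: A=0 B=7 C=7 D=0 ZF=0 PC=3
Step 4: PC=3 exec 'MOV D, A'. After: A=0 B=7 C=7 D=0 ZF=0 PC=4
Step 5: PC=4 exec 'MOV D, A'. After: A=0 B=7 C=7 D=0 ZF=0 PC=5
Step 6: PC=5 exec 'SUB A, 8'. After: A=-8 B=7 C=7 D=0 ZF=0 PC=6
Step 7: PC=6 exec 'MOV C, A'. After: A=-8 B=7 C=-8 D=0 ZF=0 PC=7
Step 8: PC=7 exec 'SUB A, 1'. After: A=-9 B=7 C=-8 D=0 ZF=0 PC=8
Step 9: PC=8 exec 'HALT'. After: A=-9 B=7 C=-8 D=0 ZF=0 PC=8 HALTED
Total instructions executed: 9

Answer: 9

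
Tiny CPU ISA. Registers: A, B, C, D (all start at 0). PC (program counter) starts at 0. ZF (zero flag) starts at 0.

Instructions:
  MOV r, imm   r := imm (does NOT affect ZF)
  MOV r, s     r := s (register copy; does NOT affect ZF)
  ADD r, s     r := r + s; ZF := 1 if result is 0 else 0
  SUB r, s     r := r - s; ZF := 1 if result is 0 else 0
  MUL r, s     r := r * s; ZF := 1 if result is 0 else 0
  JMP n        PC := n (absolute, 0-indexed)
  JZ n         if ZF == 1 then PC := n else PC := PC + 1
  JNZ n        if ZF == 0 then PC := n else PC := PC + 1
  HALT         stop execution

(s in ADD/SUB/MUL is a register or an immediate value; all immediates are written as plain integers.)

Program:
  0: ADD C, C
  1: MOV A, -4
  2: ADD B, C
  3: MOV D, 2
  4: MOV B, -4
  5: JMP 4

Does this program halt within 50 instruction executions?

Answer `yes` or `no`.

Step 1: PC=0 exec 'ADD C, C'. After: A=0 B=0 C=0 D=0 ZF=1 PC=1
Step 2: PC=1 exec 'MOV A, -4'. After: A=-4 B=0 C=0 D=0 ZF=1 PC=2
Step 3: PC=2 exec 'ADD B, C'. After: A=-4 B=0 C=0 D=0 ZF=1 PC=3
Step 4: PC=3 exec 'MOV D, 2'. After: A=-4 B=0 C=0 D=2 ZF=1 PC=4
Step 5: PC=4 exec 'MOV B, -4'. After: A=-4 B=-4 C=0 D=2 ZF=1 PC=5
Step 6: PC=5 exec 'JMP 4'. After: A=-4 B=-4 C=0 D=2 ZF=1 PC=4
Step 7: PC=4 exec 'MOV B, -4'. After: A=-4 B=-4 C=0 D=2 ZF=1 PC=5
State after step 7 equals state after step 5: the program is in a cycle of length 2 and will never halt.

Answer: no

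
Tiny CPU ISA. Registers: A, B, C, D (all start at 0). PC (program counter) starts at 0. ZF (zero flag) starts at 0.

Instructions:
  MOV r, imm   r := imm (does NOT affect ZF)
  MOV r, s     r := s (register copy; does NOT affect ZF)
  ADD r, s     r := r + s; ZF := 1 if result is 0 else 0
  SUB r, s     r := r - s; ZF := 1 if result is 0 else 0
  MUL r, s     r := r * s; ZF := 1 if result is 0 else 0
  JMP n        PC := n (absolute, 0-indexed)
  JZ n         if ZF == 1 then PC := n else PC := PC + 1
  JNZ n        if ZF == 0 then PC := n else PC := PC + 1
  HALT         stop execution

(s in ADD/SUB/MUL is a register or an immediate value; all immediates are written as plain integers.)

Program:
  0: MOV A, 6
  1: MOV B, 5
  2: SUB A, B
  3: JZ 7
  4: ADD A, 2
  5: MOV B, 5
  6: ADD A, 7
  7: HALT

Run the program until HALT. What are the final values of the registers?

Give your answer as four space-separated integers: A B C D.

Step 1: PC=0 exec 'MOV A, 6'. After: A=6 B=0 C=0 D=0 ZF=0 PC=1
Step 2: PC=1 exec 'MOV B, 5'. After: A=6 B=5 C=0 D=0 ZF=0 PC=2
Step 3: PC=2 exec 'SUB A, B'. After: A=1 B=5 C=0 D=0 ZF=0 PC=3
Step 4: PC=3 exec 'JZ 7'. After: A=1 B=5 C=0 D=0 ZF=0 PC=4
Step 5: PC=4 exec 'ADD A, 2'. After: A=3 B=5 C=0 D=0 ZF=0 PC=5
Step 6: PC=5 exec 'MOV B, 5'. After: A=3 B=5 C=0 D=0 ZF=0 PC=6
Step 7: PC=6 exec 'ADD A, 7'. After: A=10 B=5 C=0 D=0 ZF=0 PC=7
Step 8: PC=7 exec 'HALT'. After: A=10 B=5 C=0 D=0 ZF=0 PC=7 HALTED

Answer: 10 5 0 0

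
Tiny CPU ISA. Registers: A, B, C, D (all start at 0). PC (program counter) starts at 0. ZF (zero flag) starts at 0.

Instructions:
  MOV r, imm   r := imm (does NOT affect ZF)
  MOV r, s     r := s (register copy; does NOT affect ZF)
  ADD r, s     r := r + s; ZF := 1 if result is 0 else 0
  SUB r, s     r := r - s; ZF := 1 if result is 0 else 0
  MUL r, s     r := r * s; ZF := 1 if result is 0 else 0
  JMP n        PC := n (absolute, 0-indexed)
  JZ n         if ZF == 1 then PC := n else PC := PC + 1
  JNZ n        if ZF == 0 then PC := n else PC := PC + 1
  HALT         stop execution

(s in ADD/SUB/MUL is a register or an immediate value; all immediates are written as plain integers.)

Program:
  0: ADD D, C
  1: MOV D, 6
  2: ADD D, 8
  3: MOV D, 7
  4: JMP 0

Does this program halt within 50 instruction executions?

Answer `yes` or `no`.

Answer: no

Derivation:
Step 1: PC=0 exec 'ADD D, C'. After: A=0 B=0 C=0 D=0 ZF=1 PC=1
Step 2: PC=1 exec 'MOV D, 6'. After: A=0 B=0 C=0 D=6 ZF=1 PC=2
Step 3: PC=2 exec 'ADD D, 8'. After: A=0 B=0 C=0 D=14 ZF=0 PC=3
Step 4: PC=3 exec 'MOV D, 7'. After: A=0 B=0 C=0 D=7 ZF=0 PC=4
Step 5: PC=4 exec 'JMP 0'. After: A=0 B=0 C=0 D=7 ZF=0 PC=0
Step 6: PC=0 exec 'ADD D, C'. After: A=0 B=0 C=0 D=7 ZF=0 PC=1
Step 7: PC=1 exec 'MOV D, 6'. After: A=0 B=0 C=0 D=6 ZF=0 PC=2
Step 8: PC=2 exec 'ADD D, 8'. After: A=0 B=0 C=0 D=14 ZF=0 PC=3
State after step 8 equals state after step 3: the program is in a cycle of length 5 and will never halt.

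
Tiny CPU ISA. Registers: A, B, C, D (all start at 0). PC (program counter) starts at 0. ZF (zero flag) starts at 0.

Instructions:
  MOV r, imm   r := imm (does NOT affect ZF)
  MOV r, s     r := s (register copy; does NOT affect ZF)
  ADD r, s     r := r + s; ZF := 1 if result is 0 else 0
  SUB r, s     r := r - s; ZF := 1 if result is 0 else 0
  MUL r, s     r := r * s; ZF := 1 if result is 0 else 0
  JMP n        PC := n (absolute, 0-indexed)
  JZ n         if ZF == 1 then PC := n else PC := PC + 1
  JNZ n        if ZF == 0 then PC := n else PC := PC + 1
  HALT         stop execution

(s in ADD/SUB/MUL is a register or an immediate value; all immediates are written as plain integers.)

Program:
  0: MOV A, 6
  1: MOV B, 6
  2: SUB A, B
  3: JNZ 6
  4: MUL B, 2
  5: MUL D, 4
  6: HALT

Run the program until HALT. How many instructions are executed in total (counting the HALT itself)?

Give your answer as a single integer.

Step 1: PC=0 exec 'MOV A, 6'. After: A=6 B=0 C=0 D=0 ZF=0 PC=1
Step 2: PC=1 exec 'MOV B, 6'. After: A=6 B=6 C=0 D=0 ZF=0 PC=2
Step 3: PC=2 exec 'SUB A, B'. After: A=0 B=6 C=0 D=0 ZF=1 PC=3
Step 4: PC=3 exec 'JNZ 6'. After: A=0 B=6 C=0 D=0 ZF=1 PC=4
Step 5: PC=4 exec 'MUL B, 2'. After: A=0 B=12 C=0 D=0 ZF=0 PC=5
Step 6: PC=5 exec 'MUL D, 4'. After: A=0 B=12 C=0 D=0 ZF=1 PC=6
Step 7: PC=6 exec 'HALT'. After: A=0 B=12 C=0 D=0 ZF=1 PC=6 HALTED
Total instructions executed: 7

Answer: 7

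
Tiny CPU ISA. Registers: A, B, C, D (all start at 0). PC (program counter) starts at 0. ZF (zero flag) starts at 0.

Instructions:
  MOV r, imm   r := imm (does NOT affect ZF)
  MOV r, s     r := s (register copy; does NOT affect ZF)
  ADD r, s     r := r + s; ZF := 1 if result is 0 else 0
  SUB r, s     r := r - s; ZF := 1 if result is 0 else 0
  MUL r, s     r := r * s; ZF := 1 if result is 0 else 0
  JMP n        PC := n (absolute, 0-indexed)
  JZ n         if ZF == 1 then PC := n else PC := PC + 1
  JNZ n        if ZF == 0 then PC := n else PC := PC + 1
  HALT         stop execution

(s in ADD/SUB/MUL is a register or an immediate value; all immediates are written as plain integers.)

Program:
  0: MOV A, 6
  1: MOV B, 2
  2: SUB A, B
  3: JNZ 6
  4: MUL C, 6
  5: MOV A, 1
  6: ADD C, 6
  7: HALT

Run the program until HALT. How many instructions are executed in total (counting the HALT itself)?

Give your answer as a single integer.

Answer: 6

Derivation:
Step 1: PC=0 exec 'MOV A, 6'. After: A=6 B=0 C=0 D=0 ZF=0 PC=1
Step 2: PC=1 exec 'MOV B, 2'. After: A=6 B=2 C=0 D=0 ZF=0 PC=2
Step 3: PC=2 exec 'SUB A, B'. After: A=4 B=2 C=0 D=0 ZF=0 PC=3
Step 4: PC=3 exec 'JNZ 6'. After: A=4 B=2 C=0 D=0 ZF=0 PC=6
Step 5: PC=6 exec 'ADD C, 6'. After: A=4 B=2 C=6 D=0 ZF=0 PC=7
Step 6: PC=7 exec 'HALT'. After: A=4 B=2 C=6 D=0 ZF=0 PC=7 HALTED
Total instructions executed: 6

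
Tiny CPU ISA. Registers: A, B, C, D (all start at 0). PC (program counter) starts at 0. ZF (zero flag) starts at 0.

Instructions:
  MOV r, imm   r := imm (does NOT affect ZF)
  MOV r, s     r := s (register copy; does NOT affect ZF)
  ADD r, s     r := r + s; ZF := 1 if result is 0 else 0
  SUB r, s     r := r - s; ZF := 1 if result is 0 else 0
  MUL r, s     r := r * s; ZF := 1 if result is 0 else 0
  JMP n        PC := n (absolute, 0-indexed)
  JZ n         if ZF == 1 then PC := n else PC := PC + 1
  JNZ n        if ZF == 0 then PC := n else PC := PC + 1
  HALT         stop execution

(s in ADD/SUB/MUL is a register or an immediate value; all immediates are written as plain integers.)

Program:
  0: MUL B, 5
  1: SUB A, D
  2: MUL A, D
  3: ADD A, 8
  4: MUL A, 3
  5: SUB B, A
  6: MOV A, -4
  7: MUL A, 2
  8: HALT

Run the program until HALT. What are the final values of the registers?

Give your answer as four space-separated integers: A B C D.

Step 1: PC=0 exec 'MUL B, 5'. After: A=0 B=0 C=0 D=0 ZF=1 PC=1
Step 2: PC=1 exec 'SUB A, D'. After: A=0 B=0 C=0 D=0 ZF=1 PC=2
Step 3: PC=2 exec 'MUL A, D'. After: A=0 B=0 C=0 D=0 ZF=1 PC=3
Step 4: PC=3 exec 'ADD A, 8'. After: A=8 B=0 C=0 D=0 ZF=0 PC=4
Step 5: PC=4 exec 'MUL A, 3'. After: A=24 B=0 C=0 D=0 ZF=0 PC=5
Step 6: PC=5 exec 'SUB B, A'. After: A=24 B=-24 C=0 D=0 ZF=0 PC=6
Step 7: PC=6 exec 'MOV A, -4'. After: A=-4 B=-24 C=0 D=0 ZF=0 PC=7
Step 8: PC=7 exec 'MUL A, 2'. After: A=-8 B=-24 C=0 D=0 ZF=0 PC=8
Step 9: PC=8 exec 'HALT'. After: A=-8 B=-24 C=0 D=0 ZF=0 PC=8 HALTED

Answer: -8 -24 0 0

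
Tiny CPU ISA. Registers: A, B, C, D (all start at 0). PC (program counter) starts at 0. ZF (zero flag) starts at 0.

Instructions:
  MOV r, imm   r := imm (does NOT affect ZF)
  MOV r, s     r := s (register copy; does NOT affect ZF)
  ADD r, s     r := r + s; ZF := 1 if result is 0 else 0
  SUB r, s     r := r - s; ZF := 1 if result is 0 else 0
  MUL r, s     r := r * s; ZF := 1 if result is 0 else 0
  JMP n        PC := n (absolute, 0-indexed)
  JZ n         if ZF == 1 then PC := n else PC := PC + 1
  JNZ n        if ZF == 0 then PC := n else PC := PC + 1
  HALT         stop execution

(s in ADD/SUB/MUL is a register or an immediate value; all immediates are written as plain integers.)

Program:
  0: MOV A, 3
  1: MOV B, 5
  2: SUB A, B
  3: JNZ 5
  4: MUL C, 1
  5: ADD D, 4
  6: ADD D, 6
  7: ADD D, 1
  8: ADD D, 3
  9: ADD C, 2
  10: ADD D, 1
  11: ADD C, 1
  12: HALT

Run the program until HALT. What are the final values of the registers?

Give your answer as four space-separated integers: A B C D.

Answer: -2 5 3 15

Derivation:
Step 1: PC=0 exec 'MOV A, 3'. After: A=3 B=0 C=0 D=0 ZF=0 PC=1
Step 2: PC=1 exec 'MOV B, 5'. After: A=3 B=5 C=0 D=0 ZF=0 PC=2
Step 3: PC=2 exec 'SUB A, B'. After: A=-2 B=5 C=0 D=0 ZF=0 PC=3
Step 4: PC=3 exec 'JNZ 5'. After: A=-2 B=5 C=0 D=0 ZF=0 PC=5
Step 5: PC=5 exec 'ADD D, 4'. After: A=-2 B=5 C=0 D=4 ZF=0 PC=6
Step 6: PC=6 exec 'ADD D, 6'. After: A=-2 B=5 C=0 D=10 ZF=0 PC=7
Step 7: PC=7 exec 'ADD D, 1'. After: A=-2 B=5 C=0 D=11 ZF=0 PC=8
Step 8: PC=8 exec 'ADD D, 3'. After: A=-2 B=5 C=0 D=14 ZF=0 PC=9
Step 9: PC=9 exec 'ADD C, 2'. After: A=-2 B=5 C=2 D=14 ZF=0 PC=10
Step 10: PC=10 exec 'ADD D, 1'. After: A=-2 B=5 C=2 D=15 ZF=0 PC=11
Step 11: PC=11 exec 'ADD C, 1'. After: A=-2 B=5 C=3 D=15 ZF=0 PC=12
Step 12: PC=12 exec 'HALT'. After: A=-2 B=5 C=3 D=15 ZF=0 PC=12 HALTED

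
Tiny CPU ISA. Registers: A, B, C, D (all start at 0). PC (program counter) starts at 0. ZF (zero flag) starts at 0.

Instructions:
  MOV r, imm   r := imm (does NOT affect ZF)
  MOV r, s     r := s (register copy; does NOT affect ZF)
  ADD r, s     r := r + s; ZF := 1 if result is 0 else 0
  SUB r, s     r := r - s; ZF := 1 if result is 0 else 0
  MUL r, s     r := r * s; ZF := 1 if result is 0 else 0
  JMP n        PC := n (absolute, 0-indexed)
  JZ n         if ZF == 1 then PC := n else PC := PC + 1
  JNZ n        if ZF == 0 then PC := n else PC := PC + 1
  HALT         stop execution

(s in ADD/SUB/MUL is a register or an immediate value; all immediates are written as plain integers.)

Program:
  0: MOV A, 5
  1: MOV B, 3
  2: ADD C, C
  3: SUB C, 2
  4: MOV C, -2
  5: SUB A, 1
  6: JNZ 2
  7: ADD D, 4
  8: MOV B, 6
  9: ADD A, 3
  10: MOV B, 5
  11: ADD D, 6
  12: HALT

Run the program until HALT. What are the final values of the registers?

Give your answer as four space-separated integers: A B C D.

Answer: 3 5 -2 10

Derivation:
Step 1: PC=0 exec 'MOV A, 5'. After: A=5 B=0 C=0 D=0 ZF=0 PC=1
Step 2: PC=1 exec 'MOV B, 3'. After: A=5 B=3 C=0 D=0 ZF=0 PC=2
Step 3: PC=2 exec 'ADD C, C'. After: A=5 B=3 C=0 D=0 ZF=1 PC=3
Step 4: PC=3 exec 'SUB C, 2'. After: A=5 B=3 C=-2 D=0 ZF=0 PC=4
Step 5: PC=4 exec 'MOV C, -2'. After: A=5 B=3 C=-2 D=0 ZF=0 PC=5
Step 6: PC=5 exec 'SUB A, 1'. After: A=4 B=3 C=-2 D=0 ZF=0 PC=6
Step 7: PC=6 exec 'JNZ 2'. After: A=4 B=3 C=-2 D=0 ZF=0 PC=2
Step 8: PC=2 exec 'ADD C, C'. After: A=4 B=3 C=-4 D=0 ZF=0 PC=3
Step 9: PC=3 exec 'SUB C, 2'. After: A=4 B=3 C=-6 D=0 ZF=0 PC=4
Step 10: PC=4 exec 'MOV C, -2'. After: A=4 B=3 C=-2 D=0 ZF=0 PC=5
Step 11: PC=5 exec 'SUB A, 1'. After: A=3 B=3 C=-2 D=0 ZF=0 PC=6
Step 12: PC=6 exec 'JNZ 2'. After: A=3 B=3 C=-2 D=0 ZF=0 PC=2
Step 13: PC=2 exec 'ADD C, C'. After: A=3 B=3 C=-4 D=0 ZF=0 PC=3
Step 14: PC=3 exec 'SUB C, 2'. After: A=3 B=3 C=-6 D=0 ZF=0 PC=4
Step 15: PC=4 exec 'MOV C, -2'. After: A=3 B=3 C=-2 D=0 ZF=0 PC=5
Step 16: PC=5 exec 'SUB A, 1'. After: A=2 B=3 C=-2 D=0 ZF=0 PC=6
Step 17: PC=6 exec 'JNZ 2'. After: A=2 B=3 C=-2 D=0 ZF=0 PC=2
Step 18: PC=2 exec 'ADD C, C'. After: A=2 B=3 C=-4 D=0 ZF=0 PC=3
Step 19: PC=3 exec 'SUB C, 2'. After: A=2 B=3 C=-6 D=0 ZF=0 PC=4
Step 20: PC=4 exec 'MOV C, -2'. After: A=2 B=3 C=-2 D=0 ZF=0 PC=5
Step 21: PC=5 exec 'SUB A, 1'. After: A=1 B=3 C=-2 D=0 ZF=0 PC=6
Step 22: PC=6 exec 'JNZ 2'. After: A=1 B=3 C=-2 D=0 ZF=0 PC=2
Step 23: PC=2 exec 'ADD C, C'. After: A=1 B=3 C=-4 D=0 ZF=0 PC=3
Step 24: PC=3 exec 'SUB C, 2'. After: A=1 B=3 C=-6 D=0 ZF=0 PC=4
Step 25: PC=4 exec 'MOV C, -2'. After: A=1 B=3 C=-2 D=0 ZF=0 PC=5
Step 26: PC=5 exec 'SUB A, 1'. After: A=0 B=3 C=-2 D=0 ZF=1 PC=6
Step 27: PC=6 exec 'JNZ 2'. After: A=0 B=3 C=-2 D=0 ZF=1 PC=7
Step 28: PC=7 exec 'ADD D, 4'. After: A=0 B=3 C=-2 D=4 ZF=0 PC=8
Step 29: PC=8 exec 'MOV B, 6'. After: A=0 B=6 C=-2 D=4 ZF=0 PC=9
Step 30: PC=9 exec 'ADD A, 3'. After: A=3 B=6 C=-2 D=4 ZF=0 PC=10
Step 31: PC=10 exec 'MOV B, 5'. After: A=3 B=5 C=-2 D=4 ZF=0 PC=11
Step 32: PC=11 exec 'ADD D, 6'. After: A=3 B=5 C=-2 D=10 ZF=0 PC=12
Step 33: PC=12 exec 'HALT'. After: A=3 B=5 C=-2 D=10 ZF=0 PC=12 HALTED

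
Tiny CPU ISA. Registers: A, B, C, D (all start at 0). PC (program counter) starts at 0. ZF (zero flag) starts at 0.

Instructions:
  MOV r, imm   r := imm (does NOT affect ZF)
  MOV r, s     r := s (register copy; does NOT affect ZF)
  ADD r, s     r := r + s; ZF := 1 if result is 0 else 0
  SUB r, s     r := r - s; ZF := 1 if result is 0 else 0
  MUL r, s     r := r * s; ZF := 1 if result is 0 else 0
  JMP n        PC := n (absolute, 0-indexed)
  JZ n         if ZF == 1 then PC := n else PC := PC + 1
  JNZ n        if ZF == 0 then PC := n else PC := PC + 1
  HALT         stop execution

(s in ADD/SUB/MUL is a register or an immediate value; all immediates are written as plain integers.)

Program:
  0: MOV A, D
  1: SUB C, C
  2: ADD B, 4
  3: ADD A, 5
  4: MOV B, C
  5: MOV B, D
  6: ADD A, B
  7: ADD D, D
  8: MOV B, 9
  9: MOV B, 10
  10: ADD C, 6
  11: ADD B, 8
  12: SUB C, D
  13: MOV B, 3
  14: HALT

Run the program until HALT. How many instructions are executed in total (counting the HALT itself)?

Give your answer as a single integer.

Answer: 15

Derivation:
Step 1: PC=0 exec 'MOV A, D'. After: A=0 B=0 C=0 D=0 ZF=0 PC=1
Step 2: PC=1 exec 'SUB C, C'. After: A=0 B=0 C=0 D=0 ZF=1 PC=2
Step 3: PC=2 exec 'ADD B, 4'. After: A=0 B=4 C=0 D=0 ZF=0 PC=3
Step 4: PC=3 exec 'ADD A, 5'. After: A=5 B=4 C=0 D=0 ZF=0 PC=4
Step 5: PC=4 exec 'MOV B, C'. After: A=5 B=0 C=0 D=0 ZF=0 PC=5
Step 6: PC=5 exec 'MOV B, D'. After: A=5 B=0 C=0 D=0 ZF=0 PC=6
Step 7: PC=6 exec 'ADD A, B'. After: A=5 B=0 C=0 D=0 ZF=0 PC=7
Step 8: PC=7 exec 'ADD D, D'. After: A=5 B=0 C=0 D=0 ZF=1 PC=8
Step 9: PC=8 exec 'MOV B, 9'. After: A=5 B=9 C=0 D=0 ZF=1 PC=9
Step 10: PC=9 exec 'MOV B, 10'. After: A=5 B=10 C=0 D=0 ZF=1 PC=10
Step 11: PC=10 exec 'ADD C, 6'. After: A=5 B=10 C=6 D=0 ZF=0 PC=11
Step 12: PC=11 exec 'ADD B, 8'. After: A=5 B=18 C=6 D=0 ZF=0 PC=12
Step 13: PC=12 exec 'SUB C, D'. After: A=5 B=18 C=6 D=0 ZF=0 PC=13
Step 14: PC=13 exec 'MOV B, 3'. After: A=5 B=3 C=6 D=0 ZF=0 PC=14
Step 15: PC=14 exec 'HALT'. After: A=5 B=3 C=6 D=0 ZF=0 PC=14 HALTED
Total instructions executed: 15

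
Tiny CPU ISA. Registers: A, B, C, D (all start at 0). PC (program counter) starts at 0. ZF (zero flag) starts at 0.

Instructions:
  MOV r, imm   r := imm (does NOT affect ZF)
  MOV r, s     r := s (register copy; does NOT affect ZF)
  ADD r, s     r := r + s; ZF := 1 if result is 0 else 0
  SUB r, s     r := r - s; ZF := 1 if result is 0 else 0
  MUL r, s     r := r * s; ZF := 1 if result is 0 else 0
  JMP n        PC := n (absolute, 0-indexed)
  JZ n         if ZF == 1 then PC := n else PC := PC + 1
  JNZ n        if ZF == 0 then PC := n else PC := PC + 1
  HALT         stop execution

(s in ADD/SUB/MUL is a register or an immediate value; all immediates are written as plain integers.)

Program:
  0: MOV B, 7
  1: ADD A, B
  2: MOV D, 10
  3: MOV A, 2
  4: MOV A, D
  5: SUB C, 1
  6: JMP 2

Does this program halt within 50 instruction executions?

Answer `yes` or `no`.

Answer: no

Derivation:
Step 1: PC=0 exec 'MOV B, 7'. After: A=0 B=7 C=0 D=0 ZF=0 PC=1
Step 2: PC=1 exec 'ADD A, B'. After: A=7 B=7 C=0 D=0 ZF=0 PC=2
Step 3: PC=2 exec 'MOV D, 10'. After: A=7 B=7 C=0 D=10 ZF=0 PC=3
Step 4: PC=3 exec 'MOV A, 2'. After: A=2 B=7 C=0 D=10 ZF=0 PC=4
Step 5: PC=4 exec 'MOV A, D'. After: A=10 B=7 C=0 D=10 ZF=0 PC=5
Step 6: PC=5 exec 'SUB C, 1'. After: A=10 B=7 C=-1 D=10 ZF=0 PC=6
Step 7: PC=6 exec 'JMP 2'. After: A=10 B=7 C=-1 D=10 ZF=0 PC=2
Step 8: PC=2 exec 'MOV D, 10'. After: A=10 B=7 C=-1 D=10 ZF=0 PC=3
Step 9: PC=3 exec 'MOV A, 2'. After: A=2 B=7 C=-1 D=10 ZF=0 PC=4
Step 10: PC=4 exec 'MOV A, D'. After: A=10 B=7 C=-1 D=10 ZF=0 PC=5
Step 11: PC=5 exec 'SUB C, 1'. After: A=10 B=7 C=-2 D=10 ZF=0 PC=6
Step 12: PC=6 exec 'JMP 2'. After: A=10 B=7 C=-2 D=10 ZF=0 PC=2
Step 13: PC=2 exec 'MOV D, 10'. After: A=10 B=7 C=-2 D=10 ZF=0 PC=3
Step 14: PC=3 exec 'MOV A, 2'. After: A=2 B=7 C=-2 D=10 ZF=0 PC=4
Step 15: PC=4 exec 'MOV A, D'. After: A=10 B=7 C=-2 D=10 ZF=0 PC=5
After 50 steps: not halted. PC revisits the same instructions with no path to HALT; will never halt.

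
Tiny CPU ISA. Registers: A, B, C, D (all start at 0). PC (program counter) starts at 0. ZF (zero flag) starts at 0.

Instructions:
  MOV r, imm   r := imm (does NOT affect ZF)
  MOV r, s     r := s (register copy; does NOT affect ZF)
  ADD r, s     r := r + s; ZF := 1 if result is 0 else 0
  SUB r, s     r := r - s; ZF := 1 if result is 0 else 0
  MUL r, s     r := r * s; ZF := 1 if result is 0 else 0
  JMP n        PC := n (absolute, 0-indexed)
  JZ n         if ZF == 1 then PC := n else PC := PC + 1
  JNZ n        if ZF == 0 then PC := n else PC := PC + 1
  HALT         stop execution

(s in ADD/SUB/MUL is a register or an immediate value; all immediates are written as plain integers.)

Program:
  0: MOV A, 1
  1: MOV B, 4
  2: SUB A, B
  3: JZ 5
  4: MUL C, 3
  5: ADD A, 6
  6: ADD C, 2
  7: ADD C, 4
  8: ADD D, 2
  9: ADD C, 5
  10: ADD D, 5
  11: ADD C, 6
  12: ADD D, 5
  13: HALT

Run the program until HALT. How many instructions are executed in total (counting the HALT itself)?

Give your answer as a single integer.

Answer: 14

Derivation:
Step 1: PC=0 exec 'MOV A, 1'. After: A=1 B=0 C=0 D=0 ZF=0 PC=1
Step 2: PC=1 exec 'MOV B, 4'. After: A=1 B=4 C=0 D=0 ZF=0 PC=2
Step 3: PC=2 exec 'SUB A, B'. After: A=-3 B=4 C=0 D=0 ZF=0 PC=3
Step 4: PC=3 exec 'JZ 5'. After: A=-3 B=4 C=0 D=0 ZF=0 PC=4
Step 5: PC=4 exec 'MUL C, 3'. After: A=-3 B=4 C=0 D=0 ZF=1 PC=5
Step 6: PC=5 exec 'ADD A, 6'. After: A=3 B=4 C=0 D=0 ZF=0 PC=6
Step 7: PC=6 exec 'ADD C, 2'. After: A=3 B=4 C=2 D=0 ZF=0 PC=7
Step 8: PC=7 exec 'ADD C, 4'. After: A=3 B=4 C=6 D=0 ZF=0 PC=8
Step 9: PC=8 exec 'ADD D, 2'. After: A=3 B=4 C=6 D=2 ZF=0 PC=9
Step 10: PC=9 exec 'ADD C, 5'. After: A=3 B=4 C=11 D=2 ZF=0 PC=10
Step 11: PC=10 exec 'ADD D, 5'. After: A=3 B=4 C=11 D=7 ZF=0 PC=11
Step 12: PC=11 exec 'ADD C, 6'. After: A=3 B=4 C=17 D=7 ZF=0 PC=12
Step 13: PC=12 exec 'ADD D, 5'. After: A=3 B=4 C=17 D=12 ZF=0 PC=13
Step 14: PC=13 exec 'HALT'. After: A=3 B=4 C=17 D=12 ZF=0 PC=13 HALTED
Total instructions executed: 14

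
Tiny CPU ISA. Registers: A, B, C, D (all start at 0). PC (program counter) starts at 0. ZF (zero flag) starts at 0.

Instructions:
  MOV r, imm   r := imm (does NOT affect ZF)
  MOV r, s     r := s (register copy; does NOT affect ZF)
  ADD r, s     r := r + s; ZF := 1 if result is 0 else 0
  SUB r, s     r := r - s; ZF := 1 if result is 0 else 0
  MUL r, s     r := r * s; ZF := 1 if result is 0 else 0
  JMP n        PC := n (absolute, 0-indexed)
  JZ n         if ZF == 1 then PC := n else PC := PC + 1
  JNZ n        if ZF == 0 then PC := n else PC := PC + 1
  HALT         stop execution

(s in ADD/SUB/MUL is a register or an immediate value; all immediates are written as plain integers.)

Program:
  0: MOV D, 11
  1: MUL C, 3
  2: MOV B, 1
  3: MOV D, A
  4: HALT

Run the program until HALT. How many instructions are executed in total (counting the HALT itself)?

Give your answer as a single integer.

Answer: 5

Derivation:
Step 1: PC=0 exec 'MOV D, 11'. After: A=0 B=0 C=0 D=11 ZF=0 PC=1
Step 2: PC=1 exec 'MUL C, 3'. After: A=0 B=0 C=0 D=11 ZF=1 PC=2
Step 3: PC=2 exec 'MOV B, 1'. After: A=0 B=1 C=0 D=11 ZF=1 PC=3
Step 4: PC=3 exec 'MOV D, A'. After: A=0 B=1 C=0 D=0 ZF=1 PC=4
Step 5: PC=4 exec 'HALT'. After: A=0 B=1 C=0 D=0 ZF=1 PC=4 HALTED
Total instructions executed: 5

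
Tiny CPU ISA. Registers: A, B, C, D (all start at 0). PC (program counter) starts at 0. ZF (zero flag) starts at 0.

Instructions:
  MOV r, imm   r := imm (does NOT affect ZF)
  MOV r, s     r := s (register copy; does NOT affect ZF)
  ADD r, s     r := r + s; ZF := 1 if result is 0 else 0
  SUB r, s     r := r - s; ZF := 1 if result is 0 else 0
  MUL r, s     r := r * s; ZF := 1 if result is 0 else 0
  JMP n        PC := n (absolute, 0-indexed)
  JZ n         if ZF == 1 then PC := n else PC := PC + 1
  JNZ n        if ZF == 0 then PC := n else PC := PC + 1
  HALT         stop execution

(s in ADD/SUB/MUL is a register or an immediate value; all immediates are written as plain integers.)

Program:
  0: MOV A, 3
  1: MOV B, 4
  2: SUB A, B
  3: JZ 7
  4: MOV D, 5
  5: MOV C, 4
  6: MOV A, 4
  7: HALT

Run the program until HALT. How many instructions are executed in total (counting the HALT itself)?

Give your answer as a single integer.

Answer: 8

Derivation:
Step 1: PC=0 exec 'MOV A, 3'. After: A=3 B=0 C=0 D=0 ZF=0 PC=1
Step 2: PC=1 exec 'MOV B, 4'. After: A=3 B=4 C=0 D=0 ZF=0 PC=2
Step 3: PC=2 exec 'SUB A, B'. After: A=-1 B=4 C=0 D=0 ZF=0 PC=3
Step 4: PC=3 exec 'JZ 7'. After: A=-1 B=4 C=0 D=0 ZF=0 PC=4
Step 5: PC=4 exec 'MOV D, 5'. After: A=-1 B=4 C=0 D=5 ZF=0 PC=5
Step 6: PC=5 exec 'MOV C, 4'. After: A=-1 B=4 C=4 D=5 ZF=0 PC=6
Step 7: PC=6 exec 'MOV A, 4'. After: A=4 B=4 C=4 D=5 ZF=0 PC=7
Step 8: PC=7 exec 'HALT'. After: A=4 B=4 C=4 D=5 ZF=0 PC=7 HALTED
Total instructions executed: 8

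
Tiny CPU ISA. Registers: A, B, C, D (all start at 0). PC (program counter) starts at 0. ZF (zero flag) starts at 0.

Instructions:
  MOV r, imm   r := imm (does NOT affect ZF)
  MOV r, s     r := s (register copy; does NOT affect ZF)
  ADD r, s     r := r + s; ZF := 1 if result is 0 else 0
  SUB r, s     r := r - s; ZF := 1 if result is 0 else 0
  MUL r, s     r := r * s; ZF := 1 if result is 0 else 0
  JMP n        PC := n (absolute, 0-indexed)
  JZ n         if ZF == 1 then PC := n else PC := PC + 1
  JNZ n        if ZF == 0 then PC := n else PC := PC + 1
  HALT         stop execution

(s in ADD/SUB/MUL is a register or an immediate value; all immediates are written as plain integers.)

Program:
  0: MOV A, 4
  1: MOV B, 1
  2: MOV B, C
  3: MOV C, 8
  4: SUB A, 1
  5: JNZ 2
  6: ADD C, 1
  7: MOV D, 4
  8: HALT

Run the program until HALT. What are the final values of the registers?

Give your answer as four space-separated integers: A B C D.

Answer: 0 8 9 4

Derivation:
Step 1: PC=0 exec 'MOV A, 4'. After: A=4 B=0 C=0 D=0 ZF=0 PC=1
Step 2: PC=1 exec 'MOV B, 1'. After: A=4 B=1 C=0 D=0 ZF=0 PC=2
Step 3: PC=2 exec 'MOV B, C'. After: A=4 B=0 C=0 D=0 ZF=0 PC=3
Step 4: PC=3 exec 'MOV C, 8'. After: A=4 B=0 C=8 D=0 ZF=0 PC=4
Step 5: PC=4 exec 'SUB A, 1'. After: A=3 B=0 C=8 D=0 ZF=0 PC=5
Step 6: PC=5 exec 'JNZ 2'. After: A=3 B=0 C=8 D=0 ZF=0 PC=2
Step 7: PC=2 exec 'MOV B, C'. After: A=3 B=8 C=8 D=0 ZF=0 PC=3
Step 8: PC=3 exec 'MOV C, 8'. After: A=3 B=8 C=8 D=0 ZF=0 PC=4
Step 9: PC=4 exec 'SUB A, 1'. After: A=2 B=8 C=8 D=0 ZF=0 PC=5
Step 10: PC=5 exec 'JNZ 2'. After: A=2 B=8 C=8 D=0 ZF=0 PC=2
Step 11: PC=2 exec 'MOV B, C'. After: A=2 B=8 C=8 D=0 ZF=0 PC=3
Step 12: PC=3 exec 'MOV C, 8'. After: A=2 B=8 C=8 D=0 ZF=0 PC=4
Step 13: PC=4 exec 'SUB A, 1'. After: A=1 B=8 C=8 D=0 ZF=0 PC=5
Step 14: PC=5 exec 'JNZ 2'. After: A=1 B=8 C=8 D=0 ZF=0 PC=2
Step 15: PC=2 exec 'MOV B, C'. After: A=1 B=8 C=8 D=0 ZF=0 PC=3
Step 16: PC=3 exec 'MOV C, 8'. After: A=1 B=8 C=8 D=0 ZF=0 PC=4
Step 17: PC=4 exec 'SUB A, 1'. After: A=0 B=8 C=8 D=0 ZF=1 PC=5
Step 18: PC=5 exec 'JNZ 2'. After: A=0 B=8 C=8 D=0 ZF=1 PC=6
Step 19: PC=6 exec 'ADD C, 1'. After: A=0 B=8 C=9 D=0 ZF=0 PC=7
Step 20: PC=7 exec 'MOV D, 4'. After: A=0 B=8 C=9 D=4 ZF=0 PC=8
Step 21: PC=8 exec 'HALT'. After: A=0 B=8 C=9 D=4 ZF=0 PC=8 HALTED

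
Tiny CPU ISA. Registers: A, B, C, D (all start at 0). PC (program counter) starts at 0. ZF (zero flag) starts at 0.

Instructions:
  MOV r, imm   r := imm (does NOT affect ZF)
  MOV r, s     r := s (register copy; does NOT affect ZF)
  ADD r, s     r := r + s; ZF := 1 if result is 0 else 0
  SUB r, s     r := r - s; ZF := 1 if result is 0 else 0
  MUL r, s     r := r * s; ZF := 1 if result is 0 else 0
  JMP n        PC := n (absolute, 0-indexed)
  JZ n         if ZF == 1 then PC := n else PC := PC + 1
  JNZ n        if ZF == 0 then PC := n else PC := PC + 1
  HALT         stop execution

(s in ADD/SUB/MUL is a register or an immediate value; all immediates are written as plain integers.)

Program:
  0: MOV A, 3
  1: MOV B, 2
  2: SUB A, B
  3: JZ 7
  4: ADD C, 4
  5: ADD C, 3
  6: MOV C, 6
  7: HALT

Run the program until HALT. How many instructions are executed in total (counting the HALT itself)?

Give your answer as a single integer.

Answer: 8

Derivation:
Step 1: PC=0 exec 'MOV A, 3'. After: A=3 B=0 C=0 D=0 ZF=0 PC=1
Step 2: PC=1 exec 'MOV B, 2'. After: A=3 B=2 C=0 D=0 ZF=0 PC=2
Step 3: PC=2 exec 'SUB A, B'. After: A=1 B=2 C=0 D=0 ZF=0 PC=3
Step 4: PC=3 exec 'JZ 7'. After: A=1 B=2 C=0 D=0 ZF=0 PC=4
Step 5: PC=4 exec 'ADD C, 4'. After: A=1 B=2 C=4 D=0 ZF=0 PC=5
Step 6: PC=5 exec 'ADD C, 3'. After: A=1 B=2 C=7 D=0 ZF=0 PC=6
Step 7: PC=6 exec 'MOV C, 6'. After: A=1 B=2 C=6 D=0 ZF=0 PC=7
Step 8: PC=7 exec 'HALT'. After: A=1 B=2 C=6 D=0 ZF=0 PC=7 HALTED
Total instructions executed: 8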